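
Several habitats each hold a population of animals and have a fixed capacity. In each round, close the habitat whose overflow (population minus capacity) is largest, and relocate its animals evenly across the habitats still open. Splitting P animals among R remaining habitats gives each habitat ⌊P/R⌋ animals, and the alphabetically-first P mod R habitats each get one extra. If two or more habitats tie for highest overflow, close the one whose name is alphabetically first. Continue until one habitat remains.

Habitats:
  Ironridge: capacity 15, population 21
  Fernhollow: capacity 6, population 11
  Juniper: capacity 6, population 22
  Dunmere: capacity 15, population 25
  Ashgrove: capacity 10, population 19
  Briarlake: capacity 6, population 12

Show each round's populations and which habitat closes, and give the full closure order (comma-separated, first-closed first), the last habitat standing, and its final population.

Round 1: Ashgrove=19 Briarlake=12 Dunmere=25 Fernhollow=11 Ironridge=21 Juniper=22 → close Juniper (overflow 16)
  22÷5 = 4 each, +1 to first 2
Round 2: Ashgrove=24 Briarlake=17 Dunmere=29 Fernhollow=15 Ironridge=25 → close Ashgrove (overflow 14)
  24÷4 = 6 each, +1 to first 0
Round 3: Briarlake=23 Dunmere=35 Fernhollow=21 Ironridge=31 → close Dunmere (overflow 20)
  35÷3 = 11 each, +1 to first 2
Round 4: Briarlake=35 Fernhollow=33 Ironridge=42 → close Briarlake (overflow 29)
  35÷2 = 17 each, +1 to first 1
Round 5: Fernhollow=51 Ironridge=59 → close Fernhollow (overflow 45)
  51÷1 = 51 each, +1 to first 0

Closure order: Juniper, Ashgrove, Dunmere, Briarlake, Fernhollow
Last habitat: Ironridge with 110 animals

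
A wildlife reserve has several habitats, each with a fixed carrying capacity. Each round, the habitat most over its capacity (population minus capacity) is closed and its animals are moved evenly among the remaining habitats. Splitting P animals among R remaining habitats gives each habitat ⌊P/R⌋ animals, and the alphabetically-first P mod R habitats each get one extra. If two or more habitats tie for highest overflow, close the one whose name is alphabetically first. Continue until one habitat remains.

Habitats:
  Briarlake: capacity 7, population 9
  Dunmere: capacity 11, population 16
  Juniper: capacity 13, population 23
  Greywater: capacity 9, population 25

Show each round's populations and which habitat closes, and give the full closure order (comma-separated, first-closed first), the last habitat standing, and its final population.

Round 1: Briarlake=9 Dunmere=16 Greywater=25 Juniper=23 → close Greywater (overflow 16)
  25÷3 = 8 each, +1 to first 1
Round 2: Briarlake=18 Dunmere=24 Juniper=31 → close Juniper (overflow 18)
  31÷2 = 15 each, +1 to first 1
Round 3: Briarlake=34 Dunmere=39 → close Dunmere (overflow 28)
  39÷1 = 39 each, +1 to first 0

Closure order: Greywater, Juniper, Dunmere
Last habitat: Briarlake with 73 animals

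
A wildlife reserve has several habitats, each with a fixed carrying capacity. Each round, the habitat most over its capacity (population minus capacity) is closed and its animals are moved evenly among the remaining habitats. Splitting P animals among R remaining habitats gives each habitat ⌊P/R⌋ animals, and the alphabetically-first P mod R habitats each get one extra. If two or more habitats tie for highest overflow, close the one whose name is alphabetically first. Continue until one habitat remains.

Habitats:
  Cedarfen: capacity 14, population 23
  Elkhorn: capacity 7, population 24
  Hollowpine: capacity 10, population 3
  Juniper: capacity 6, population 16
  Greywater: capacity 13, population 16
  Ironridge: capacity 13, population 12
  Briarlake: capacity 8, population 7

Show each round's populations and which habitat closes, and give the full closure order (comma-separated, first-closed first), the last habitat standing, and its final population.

Round 1: Briarlake=7 Cedarfen=23 Elkhorn=24 Greywater=16 Hollowpine=3 Ironridge=12 Juniper=16 → close Elkhorn (overflow 17)
  24÷6 = 4 each, +1 to first 0
Round 2: Briarlake=11 Cedarfen=27 Greywater=20 Hollowpine=7 Ironridge=16 Juniper=20 → close Juniper (overflow 14)
  20÷5 = 4 each, +1 to first 0
Round 3: Briarlake=15 Cedarfen=31 Greywater=24 Hollowpine=11 Ironridge=20 → close Cedarfen (overflow 17)
  31÷4 = 7 each, +1 to first 3
Round 4: Briarlake=23 Greywater=32 Hollowpine=19 Ironridge=27 → close Greywater (overflow 19)
  32÷3 = 10 each, +1 to first 2
Round 5: Briarlake=34 Hollowpine=30 Ironridge=37 → close Briarlake (overflow 26)
  34÷2 = 17 each, +1 to first 0
Round 6: Hollowpine=47 Ironridge=54 → close Ironridge (overflow 41)
  54÷1 = 54 each, +1 to first 0

Closure order: Elkhorn, Juniper, Cedarfen, Greywater, Briarlake, Ironridge
Last habitat: Hollowpine with 101 animals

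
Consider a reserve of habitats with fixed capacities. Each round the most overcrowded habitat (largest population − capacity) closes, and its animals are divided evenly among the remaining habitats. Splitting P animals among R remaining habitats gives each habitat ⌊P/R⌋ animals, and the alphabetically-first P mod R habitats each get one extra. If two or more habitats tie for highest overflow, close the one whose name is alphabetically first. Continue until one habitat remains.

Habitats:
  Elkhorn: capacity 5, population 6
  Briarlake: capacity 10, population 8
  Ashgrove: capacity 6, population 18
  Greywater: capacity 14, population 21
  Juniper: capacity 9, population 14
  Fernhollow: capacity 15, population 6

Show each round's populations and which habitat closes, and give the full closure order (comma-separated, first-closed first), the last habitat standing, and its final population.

Round 1: Ashgrove=18 Briarlake=8 Elkhorn=6 Fernhollow=6 Greywater=21 Juniper=14 → close Ashgrove (overflow 12)
  18÷5 = 3 each, +1 to first 3
Round 2: Briarlake=12 Elkhorn=10 Fernhollow=10 Greywater=24 Juniper=17 → close Greywater (overflow 10)
  24÷4 = 6 each, +1 to first 0
Round 3: Briarlake=18 Elkhorn=16 Fernhollow=16 Juniper=23 → close Juniper (overflow 14)
  23÷3 = 7 each, +1 to first 2
Round 4: Briarlake=26 Elkhorn=24 Fernhollow=23 → close Elkhorn (overflow 19)
  24÷2 = 12 each, +1 to first 0
Round 5: Briarlake=38 Fernhollow=35 → close Briarlake (overflow 28)
  38÷1 = 38 each, +1 to first 0

Closure order: Ashgrove, Greywater, Juniper, Elkhorn, Briarlake
Last habitat: Fernhollow with 73 animals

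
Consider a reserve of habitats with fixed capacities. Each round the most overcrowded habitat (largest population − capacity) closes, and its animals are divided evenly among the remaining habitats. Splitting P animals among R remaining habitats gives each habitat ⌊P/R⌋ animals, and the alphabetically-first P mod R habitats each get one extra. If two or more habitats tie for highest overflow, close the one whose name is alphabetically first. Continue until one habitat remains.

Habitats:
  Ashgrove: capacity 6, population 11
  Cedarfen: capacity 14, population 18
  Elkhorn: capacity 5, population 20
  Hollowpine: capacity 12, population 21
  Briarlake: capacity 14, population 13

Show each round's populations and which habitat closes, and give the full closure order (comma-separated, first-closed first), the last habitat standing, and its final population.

Round 1: Ashgrove=11 Briarlake=13 Cedarfen=18 Elkhorn=20 Hollowpine=21 → close Elkhorn (overflow 15)
  20÷4 = 5 each, +1 to first 0
Round 2: Ashgrove=16 Briarlake=18 Cedarfen=23 Hollowpine=26 → close Hollowpine (overflow 14)
  26÷3 = 8 each, +1 to first 2
Round 3: Ashgrove=25 Briarlake=27 Cedarfen=31 → close Ashgrove (overflow 19)
  25÷2 = 12 each, +1 to first 1
Round 4: Briarlake=40 Cedarfen=43 → close Cedarfen (overflow 29)
  43÷1 = 43 each, +1 to first 0

Closure order: Elkhorn, Hollowpine, Ashgrove, Cedarfen
Last habitat: Briarlake with 83 animals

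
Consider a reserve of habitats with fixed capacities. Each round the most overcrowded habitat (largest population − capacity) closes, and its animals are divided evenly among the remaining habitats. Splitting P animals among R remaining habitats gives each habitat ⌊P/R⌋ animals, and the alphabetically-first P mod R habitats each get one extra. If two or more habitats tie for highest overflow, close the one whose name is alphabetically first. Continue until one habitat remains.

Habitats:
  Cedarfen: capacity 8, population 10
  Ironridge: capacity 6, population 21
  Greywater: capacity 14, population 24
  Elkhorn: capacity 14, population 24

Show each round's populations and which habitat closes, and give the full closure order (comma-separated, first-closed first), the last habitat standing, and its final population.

Closure order: Ironridge, Elkhorn, Greywater
Last habitat: Cedarfen with 79 animals

Round 1: Cedarfen=10 Elkhorn=24 Greywater=24 Ironridge=21 → close Ironridge (overflow 15)
  21÷3 = 7 each, +1 to first 0
Round 2: Cedarfen=17 Elkhorn=31 Greywater=31 → close Elkhorn (overflow 17)
  31÷2 = 15 each, +1 to first 1
Round 3: Cedarfen=33 Greywater=46 → close Greywater (overflow 32)
  46÷1 = 46 each, +1 to first 0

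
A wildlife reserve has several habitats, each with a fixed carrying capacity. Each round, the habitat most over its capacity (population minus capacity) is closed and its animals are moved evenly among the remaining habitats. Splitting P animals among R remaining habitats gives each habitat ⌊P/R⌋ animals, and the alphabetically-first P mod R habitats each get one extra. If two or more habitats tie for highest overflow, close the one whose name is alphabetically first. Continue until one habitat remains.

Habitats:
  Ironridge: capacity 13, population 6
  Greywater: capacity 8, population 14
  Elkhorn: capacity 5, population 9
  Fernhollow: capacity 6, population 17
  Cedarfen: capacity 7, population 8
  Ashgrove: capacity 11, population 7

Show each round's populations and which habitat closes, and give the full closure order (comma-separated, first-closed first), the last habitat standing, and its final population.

Closure order: Fernhollow, Greywater, Elkhorn, Cedarfen, Ashgrove
Last habitat: Ironridge with 61 animals

Round 1: Ashgrove=7 Cedarfen=8 Elkhorn=9 Fernhollow=17 Greywater=14 Ironridge=6 → close Fernhollow (overflow 11)
  17÷5 = 3 each, +1 to first 2
Round 2: Ashgrove=11 Cedarfen=12 Elkhorn=12 Greywater=17 Ironridge=9 → close Greywater (overflow 9)
  17÷4 = 4 each, +1 to first 1
Round 3: Ashgrove=16 Cedarfen=16 Elkhorn=16 Ironridge=13 → close Elkhorn (overflow 11)
  16÷3 = 5 each, +1 to first 1
Round 4: Ashgrove=22 Cedarfen=21 Ironridge=18 → close Cedarfen (overflow 14)
  21÷2 = 10 each, +1 to first 1
Round 5: Ashgrove=33 Ironridge=28 → close Ashgrove (overflow 22)
  33÷1 = 33 each, +1 to first 0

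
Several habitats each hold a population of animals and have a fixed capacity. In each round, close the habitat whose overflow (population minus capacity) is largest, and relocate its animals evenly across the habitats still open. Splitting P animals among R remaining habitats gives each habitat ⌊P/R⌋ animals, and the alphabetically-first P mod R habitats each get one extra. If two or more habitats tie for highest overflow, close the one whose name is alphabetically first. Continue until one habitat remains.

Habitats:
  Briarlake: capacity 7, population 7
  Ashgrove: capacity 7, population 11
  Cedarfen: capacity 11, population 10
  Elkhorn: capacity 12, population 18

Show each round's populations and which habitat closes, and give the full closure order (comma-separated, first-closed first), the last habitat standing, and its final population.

Round 1: Ashgrove=11 Briarlake=7 Cedarfen=10 Elkhorn=18 → close Elkhorn (overflow 6)
  18÷3 = 6 each, +1 to first 0
Round 2: Ashgrove=17 Briarlake=13 Cedarfen=16 → close Ashgrove (overflow 10)
  17÷2 = 8 each, +1 to first 1
Round 3: Briarlake=22 Cedarfen=24 → close Briarlake (overflow 15)
  22÷1 = 22 each, +1 to first 0

Closure order: Elkhorn, Ashgrove, Briarlake
Last habitat: Cedarfen with 46 animals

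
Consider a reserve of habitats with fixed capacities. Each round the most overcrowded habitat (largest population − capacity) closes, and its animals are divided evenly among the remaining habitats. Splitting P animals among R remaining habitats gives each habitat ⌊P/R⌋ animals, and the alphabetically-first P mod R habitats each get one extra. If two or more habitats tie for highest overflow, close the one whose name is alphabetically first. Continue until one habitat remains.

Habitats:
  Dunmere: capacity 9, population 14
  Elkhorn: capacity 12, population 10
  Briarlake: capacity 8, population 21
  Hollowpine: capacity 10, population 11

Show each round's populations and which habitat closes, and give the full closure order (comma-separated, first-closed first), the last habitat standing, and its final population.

Closure order: Briarlake, Dunmere, Hollowpine
Last habitat: Elkhorn with 56 animals

Round 1: Briarlake=21 Dunmere=14 Elkhorn=10 Hollowpine=11 → close Briarlake (overflow 13)
  21÷3 = 7 each, +1 to first 0
Round 2: Dunmere=21 Elkhorn=17 Hollowpine=18 → close Dunmere (overflow 12)
  21÷2 = 10 each, +1 to first 1
Round 3: Elkhorn=28 Hollowpine=28 → close Hollowpine (overflow 18)
  28÷1 = 28 each, +1 to first 0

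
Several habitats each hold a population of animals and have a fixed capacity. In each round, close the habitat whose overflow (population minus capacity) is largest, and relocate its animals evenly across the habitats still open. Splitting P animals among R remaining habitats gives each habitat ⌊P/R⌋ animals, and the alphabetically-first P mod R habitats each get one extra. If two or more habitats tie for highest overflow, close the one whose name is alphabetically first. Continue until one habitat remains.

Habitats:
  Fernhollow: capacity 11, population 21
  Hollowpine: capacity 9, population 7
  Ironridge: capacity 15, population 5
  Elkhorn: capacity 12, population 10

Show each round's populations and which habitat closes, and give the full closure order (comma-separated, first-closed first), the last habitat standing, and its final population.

Round 1: Elkhorn=10 Fernhollow=21 Hollowpine=7 Ironridge=5 → close Fernhollow (overflow 10)
  21÷3 = 7 each, +1 to first 0
Round 2: Elkhorn=17 Hollowpine=14 Ironridge=12 → close Elkhorn (overflow 5)
  17÷2 = 8 each, +1 to first 1
Round 3: Hollowpine=23 Ironridge=20 → close Hollowpine (overflow 14)
  23÷1 = 23 each, +1 to first 0

Closure order: Fernhollow, Elkhorn, Hollowpine
Last habitat: Ironridge with 43 animals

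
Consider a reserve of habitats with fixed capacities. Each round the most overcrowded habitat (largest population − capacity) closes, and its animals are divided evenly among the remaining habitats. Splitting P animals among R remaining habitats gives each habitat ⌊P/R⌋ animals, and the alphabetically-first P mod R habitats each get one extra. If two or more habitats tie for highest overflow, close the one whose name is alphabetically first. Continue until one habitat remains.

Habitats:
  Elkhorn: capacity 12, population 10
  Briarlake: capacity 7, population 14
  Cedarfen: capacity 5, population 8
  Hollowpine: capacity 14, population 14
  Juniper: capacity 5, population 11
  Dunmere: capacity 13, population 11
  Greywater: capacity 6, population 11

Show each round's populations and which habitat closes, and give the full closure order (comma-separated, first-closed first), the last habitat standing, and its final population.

Closure order: Briarlake, Juniper, Cedarfen, Greywater, Dunmere, Elkhorn
Last habitat: Hollowpine with 79 animals

Round 1: Briarlake=14 Cedarfen=8 Dunmere=11 Elkhorn=10 Greywater=11 Hollowpine=14 Juniper=11 → close Briarlake (overflow 7)
  14÷6 = 2 each, +1 to first 2
Round 2: Cedarfen=11 Dunmere=14 Elkhorn=12 Greywater=13 Hollowpine=16 Juniper=13 → close Juniper (overflow 8)
  13÷5 = 2 each, +1 to first 3
Round 3: Cedarfen=14 Dunmere=17 Elkhorn=15 Greywater=15 Hollowpine=18 → close Cedarfen (overflow 9)
  14÷4 = 3 each, +1 to first 2
Round 4: Dunmere=21 Elkhorn=19 Greywater=18 Hollowpine=21 → close Greywater (overflow 12)
  18÷3 = 6 each, +1 to first 0
Round 5: Dunmere=27 Elkhorn=25 Hollowpine=27 → close Dunmere (overflow 14)
  27÷2 = 13 each, +1 to first 1
Round 6: Elkhorn=39 Hollowpine=40 → close Elkhorn (overflow 27)
  39÷1 = 39 each, +1 to first 0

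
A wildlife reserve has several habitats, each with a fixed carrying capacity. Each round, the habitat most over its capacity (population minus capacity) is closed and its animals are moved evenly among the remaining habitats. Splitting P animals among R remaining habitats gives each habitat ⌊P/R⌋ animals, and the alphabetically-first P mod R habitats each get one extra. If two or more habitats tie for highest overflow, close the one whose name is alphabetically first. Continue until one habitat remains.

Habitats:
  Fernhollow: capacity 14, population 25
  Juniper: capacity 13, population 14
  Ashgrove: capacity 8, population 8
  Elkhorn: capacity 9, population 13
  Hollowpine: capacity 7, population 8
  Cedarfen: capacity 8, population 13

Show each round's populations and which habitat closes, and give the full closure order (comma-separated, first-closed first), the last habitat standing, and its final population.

Closure order: Fernhollow, Cedarfen, Elkhorn, Ashgrove, Hollowpine
Last habitat: Juniper with 81 animals

Round 1: Ashgrove=8 Cedarfen=13 Elkhorn=13 Fernhollow=25 Hollowpine=8 Juniper=14 → close Fernhollow (overflow 11)
  25÷5 = 5 each, +1 to first 0
Round 2: Ashgrove=13 Cedarfen=18 Elkhorn=18 Hollowpine=13 Juniper=19 → close Cedarfen (overflow 10)
  18÷4 = 4 each, +1 to first 2
Round 3: Ashgrove=18 Elkhorn=23 Hollowpine=17 Juniper=23 → close Elkhorn (overflow 14)
  23÷3 = 7 each, +1 to first 2
Round 4: Ashgrove=26 Hollowpine=25 Juniper=30 → close Ashgrove (overflow 18)
  26÷2 = 13 each, +1 to first 0
Round 5: Hollowpine=38 Juniper=43 → close Hollowpine (overflow 31)
  38÷1 = 38 each, +1 to first 0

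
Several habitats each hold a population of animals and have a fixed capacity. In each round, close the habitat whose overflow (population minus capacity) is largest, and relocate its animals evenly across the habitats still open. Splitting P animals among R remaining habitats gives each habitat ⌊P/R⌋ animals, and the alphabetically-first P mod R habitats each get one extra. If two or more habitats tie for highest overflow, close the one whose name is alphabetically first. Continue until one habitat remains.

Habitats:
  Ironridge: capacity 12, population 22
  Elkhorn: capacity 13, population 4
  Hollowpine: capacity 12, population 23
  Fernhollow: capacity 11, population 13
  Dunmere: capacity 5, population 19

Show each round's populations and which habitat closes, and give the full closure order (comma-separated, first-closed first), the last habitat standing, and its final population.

Closure order: Dunmere, Hollowpine, Ironridge, Fernhollow
Last habitat: Elkhorn with 81 animals

Round 1: Dunmere=19 Elkhorn=4 Fernhollow=13 Hollowpine=23 Ironridge=22 → close Dunmere (overflow 14)
  19÷4 = 4 each, +1 to first 3
Round 2: Elkhorn=9 Fernhollow=18 Hollowpine=28 Ironridge=26 → close Hollowpine (overflow 16)
  28÷3 = 9 each, +1 to first 1
Round 3: Elkhorn=19 Fernhollow=27 Ironridge=35 → close Ironridge (overflow 23)
  35÷2 = 17 each, +1 to first 1
Round 4: Elkhorn=37 Fernhollow=44 → close Fernhollow (overflow 33)
  44÷1 = 44 each, +1 to first 0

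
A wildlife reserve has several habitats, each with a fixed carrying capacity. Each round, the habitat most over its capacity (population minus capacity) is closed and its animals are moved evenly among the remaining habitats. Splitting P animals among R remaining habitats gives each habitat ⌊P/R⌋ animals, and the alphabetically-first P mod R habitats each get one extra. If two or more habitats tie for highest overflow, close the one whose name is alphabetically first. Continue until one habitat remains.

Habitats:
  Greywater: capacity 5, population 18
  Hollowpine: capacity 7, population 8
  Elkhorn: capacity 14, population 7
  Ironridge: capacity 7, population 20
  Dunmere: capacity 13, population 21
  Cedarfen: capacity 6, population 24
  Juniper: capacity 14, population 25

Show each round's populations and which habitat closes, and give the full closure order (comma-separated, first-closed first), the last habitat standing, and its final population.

Round 1: Cedarfen=24 Dunmere=21 Elkhorn=7 Greywater=18 Hollowpine=8 Ironridge=20 Juniper=25 → close Cedarfen (overflow 18)
  24÷6 = 4 each, +1 to first 0
Round 2: Dunmere=25 Elkhorn=11 Greywater=22 Hollowpine=12 Ironridge=24 Juniper=29 → close Greywater (overflow 17)
  22÷5 = 4 each, +1 to first 2
Round 3: Dunmere=30 Elkhorn=16 Hollowpine=16 Ironridge=28 Juniper=33 → close Ironridge (overflow 21)
  28÷4 = 7 each, +1 to first 0
Round 4: Dunmere=37 Elkhorn=23 Hollowpine=23 Juniper=40 → close Juniper (overflow 26)
  40÷3 = 13 each, +1 to first 1
Round 5: Dunmere=51 Elkhorn=36 Hollowpine=36 → close Dunmere (overflow 38)
  51÷2 = 25 each, +1 to first 1
Round 6: Elkhorn=62 Hollowpine=61 → close Hollowpine (overflow 54)
  61÷1 = 61 each, +1 to first 0

Closure order: Cedarfen, Greywater, Ironridge, Juniper, Dunmere, Hollowpine
Last habitat: Elkhorn with 123 animals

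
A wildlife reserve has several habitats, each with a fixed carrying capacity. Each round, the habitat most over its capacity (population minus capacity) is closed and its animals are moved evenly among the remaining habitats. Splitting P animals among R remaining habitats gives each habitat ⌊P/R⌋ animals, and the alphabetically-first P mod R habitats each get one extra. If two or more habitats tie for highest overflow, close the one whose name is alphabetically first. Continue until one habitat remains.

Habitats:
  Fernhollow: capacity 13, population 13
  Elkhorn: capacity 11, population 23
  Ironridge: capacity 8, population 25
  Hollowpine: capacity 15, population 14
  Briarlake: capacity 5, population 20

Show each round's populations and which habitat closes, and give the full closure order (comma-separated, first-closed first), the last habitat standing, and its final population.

Round 1: Briarlake=20 Elkhorn=23 Fernhollow=13 Hollowpine=14 Ironridge=25 → close Ironridge (overflow 17)
  25÷4 = 6 each, +1 to first 1
Round 2: Briarlake=27 Elkhorn=29 Fernhollow=19 Hollowpine=20 → close Briarlake (overflow 22)
  27÷3 = 9 each, +1 to first 0
Round 3: Elkhorn=38 Fernhollow=28 Hollowpine=29 → close Elkhorn (overflow 27)
  38÷2 = 19 each, +1 to first 0
Round 4: Fernhollow=47 Hollowpine=48 → close Fernhollow (overflow 34)
  47÷1 = 47 each, +1 to first 0

Closure order: Ironridge, Briarlake, Elkhorn, Fernhollow
Last habitat: Hollowpine with 95 animals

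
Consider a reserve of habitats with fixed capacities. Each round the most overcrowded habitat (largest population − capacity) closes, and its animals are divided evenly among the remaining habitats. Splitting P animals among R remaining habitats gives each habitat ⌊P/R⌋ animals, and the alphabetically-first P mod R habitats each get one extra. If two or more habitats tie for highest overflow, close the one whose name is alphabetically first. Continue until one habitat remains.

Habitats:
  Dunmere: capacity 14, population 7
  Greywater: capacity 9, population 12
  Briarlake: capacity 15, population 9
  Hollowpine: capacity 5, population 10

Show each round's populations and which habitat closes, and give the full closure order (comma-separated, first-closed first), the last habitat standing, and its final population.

Closure order: Hollowpine, Greywater, Briarlake
Last habitat: Dunmere with 38 animals

Round 1: Briarlake=9 Dunmere=7 Greywater=12 Hollowpine=10 → close Hollowpine (overflow 5)
  10÷3 = 3 each, +1 to first 1
Round 2: Briarlake=13 Dunmere=10 Greywater=15 → close Greywater (overflow 6)
  15÷2 = 7 each, +1 to first 1
Round 3: Briarlake=21 Dunmere=17 → close Briarlake (overflow 6)
  21÷1 = 21 each, +1 to first 0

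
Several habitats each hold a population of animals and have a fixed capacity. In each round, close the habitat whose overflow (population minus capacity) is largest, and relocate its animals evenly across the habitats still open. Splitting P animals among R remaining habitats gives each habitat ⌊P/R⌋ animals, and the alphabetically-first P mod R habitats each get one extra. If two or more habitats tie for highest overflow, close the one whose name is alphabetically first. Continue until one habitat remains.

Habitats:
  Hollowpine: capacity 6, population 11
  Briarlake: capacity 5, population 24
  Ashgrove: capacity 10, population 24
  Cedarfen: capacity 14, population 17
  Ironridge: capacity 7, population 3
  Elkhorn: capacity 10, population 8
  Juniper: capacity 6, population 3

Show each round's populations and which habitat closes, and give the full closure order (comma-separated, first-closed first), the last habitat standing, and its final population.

Round 1: Ashgrove=24 Briarlake=24 Cedarfen=17 Elkhorn=8 Hollowpine=11 Ironridge=3 Juniper=3 → close Briarlake (overflow 19)
  24÷6 = 4 each, +1 to first 0
Round 2: Ashgrove=28 Cedarfen=21 Elkhorn=12 Hollowpine=15 Ironridge=7 Juniper=7 → close Ashgrove (overflow 18)
  28÷5 = 5 each, +1 to first 3
Round 3: Cedarfen=27 Elkhorn=18 Hollowpine=21 Ironridge=12 Juniper=12 → close Hollowpine (overflow 15)
  21÷4 = 5 each, +1 to first 1
Round 4: Cedarfen=33 Elkhorn=23 Ironridge=17 Juniper=17 → close Cedarfen (overflow 19)
  33÷3 = 11 each, +1 to first 0
Round 5: Elkhorn=34 Ironridge=28 Juniper=28 → close Elkhorn (overflow 24)
  34÷2 = 17 each, +1 to first 0
Round 6: Ironridge=45 Juniper=45 → close Juniper (overflow 39)
  45÷1 = 45 each, +1 to first 0

Closure order: Briarlake, Ashgrove, Hollowpine, Cedarfen, Elkhorn, Juniper
Last habitat: Ironridge with 90 animals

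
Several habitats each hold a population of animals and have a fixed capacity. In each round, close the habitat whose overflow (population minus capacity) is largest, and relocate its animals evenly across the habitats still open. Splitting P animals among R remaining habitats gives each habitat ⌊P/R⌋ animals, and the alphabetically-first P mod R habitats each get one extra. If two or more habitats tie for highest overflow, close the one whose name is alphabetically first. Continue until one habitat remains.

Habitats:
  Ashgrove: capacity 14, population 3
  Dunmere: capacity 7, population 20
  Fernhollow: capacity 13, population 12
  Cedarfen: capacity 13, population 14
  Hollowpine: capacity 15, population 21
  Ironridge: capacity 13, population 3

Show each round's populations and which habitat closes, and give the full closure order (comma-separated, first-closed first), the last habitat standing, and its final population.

Closure order: Dunmere, Hollowpine, Cedarfen, Fernhollow, Ashgrove
Last habitat: Ironridge with 73 animals

Round 1: Ashgrove=3 Cedarfen=14 Dunmere=20 Fernhollow=12 Hollowpine=21 Ironridge=3 → close Dunmere (overflow 13)
  20÷5 = 4 each, +1 to first 0
Round 2: Ashgrove=7 Cedarfen=18 Fernhollow=16 Hollowpine=25 Ironridge=7 → close Hollowpine (overflow 10)
  25÷4 = 6 each, +1 to first 1
Round 3: Ashgrove=14 Cedarfen=24 Fernhollow=22 Ironridge=13 → close Cedarfen (overflow 11)
  24÷3 = 8 each, +1 to first 0
Round 4: Ashgrove=22 Fernhollow=30 Ironridge=21 → close Fernhollow (overflow 17)
  30÷2 = 15 each, +1 to first 0
Round 5: Ashgrove=37 Ironridge=36 → close Ashgrove (overflow 23)
  37÷1 = 37 each, +1 to first 0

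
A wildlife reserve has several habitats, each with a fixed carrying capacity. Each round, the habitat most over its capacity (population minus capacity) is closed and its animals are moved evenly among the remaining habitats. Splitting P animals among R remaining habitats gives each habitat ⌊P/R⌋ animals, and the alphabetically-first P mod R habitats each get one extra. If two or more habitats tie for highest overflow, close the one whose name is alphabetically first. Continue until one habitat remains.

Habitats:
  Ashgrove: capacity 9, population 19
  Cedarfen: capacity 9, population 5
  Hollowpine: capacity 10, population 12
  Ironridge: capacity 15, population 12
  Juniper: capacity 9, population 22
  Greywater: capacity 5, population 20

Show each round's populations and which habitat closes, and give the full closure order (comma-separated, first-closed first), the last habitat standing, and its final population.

Closure order: Greywater, Juniper, Ashgrove, Hollowpine, Cedarfen
Last habitat: Ironridge with 90 animals

Round 1: Ashgrove=19 Cedarfen=5 Greywater=20 Hollowpine=12 Ironridge=12 Juniper=22 → close Greywater (overflow 15)
  20÷5 = 4 each, +1 to first 0
Round 2: Ashgrove=23 Cedarfen=9 Hollowpine=16 Ironridge=16 Juniper=26 → close Juniper (overflow 17)
  26÷4 = 6 each, +1 to first 2
Round 3: Ashgrove=30 Cedarfen=16 Hollowpine=22 Ironridge=22 → close Ashgrove (overflow 21)
  30÷3 = 10 each, +1 to first 0
Round 4: Cedarfen=26 Hollowpine=32 Ironridge=32 → close Hollowpine (overflow 22)
  32÷2 = 16 each, +1 to first 0
Round 5: Cedarfen=42 Ironridge=48 → close Cedarfen (overflow 33)
  42÷1 = 42 each, +1 to first 0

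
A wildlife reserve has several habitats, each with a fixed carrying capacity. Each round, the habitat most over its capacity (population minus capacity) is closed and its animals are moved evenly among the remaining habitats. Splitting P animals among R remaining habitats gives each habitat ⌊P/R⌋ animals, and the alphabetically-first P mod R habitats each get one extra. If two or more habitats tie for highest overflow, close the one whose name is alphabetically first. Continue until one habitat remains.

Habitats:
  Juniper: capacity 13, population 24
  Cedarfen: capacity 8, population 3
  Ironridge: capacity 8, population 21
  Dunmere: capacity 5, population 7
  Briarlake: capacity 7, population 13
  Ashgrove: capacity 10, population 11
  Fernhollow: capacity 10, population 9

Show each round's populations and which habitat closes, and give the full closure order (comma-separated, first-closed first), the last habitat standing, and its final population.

Closure order: Ironridge, Juniper, Briarlake, Ashgrove, Dunmere, Fernhollow
Last habitat: Cedarfen with 88 animals

Round 1: Ashgrove=11 Briarlake=13 Cedarfen=3 Dunmere=7 Fernhollow=9 Ironridge=21 Juniper=24 → close Ironridge (overflow 13)
  21÷6 = 3 each, +1 to first 3
Round 2: Ashgrove=15 Briarlake=17 Cedarfen=7 Dunmere=10 Fernhollow=12 Juniper=27 → close Juniper (overflow 14)
  27÷5 = 5 each, +1 to first 2
Round 3: Ashgrove=21 Briarlake=23 Cedarfen=12 Dunmere=15 Fernhollow=17 → close Briarlake (overflow 16)
  23÷4 = 5 each, +1 to first 3
Round 4: Ashgrove=27 Cedarfen=18 Dunmere=21 Fernhollow=22 → close Ashgrove (overflow 17)
  27÷3 = 9 each, +1 to first 0
Round 5: Cedarfen=27 Dunmere=30 Fernhollow=31 → close Dunmere (overflow 25)
  30÷2 = 15 each, +1 to first 0
Round 6: Cedarfen=42 Fernhollow=46 → close Fernhollow (overflow 36)
  46÷1 = 46 each, +1 to first 0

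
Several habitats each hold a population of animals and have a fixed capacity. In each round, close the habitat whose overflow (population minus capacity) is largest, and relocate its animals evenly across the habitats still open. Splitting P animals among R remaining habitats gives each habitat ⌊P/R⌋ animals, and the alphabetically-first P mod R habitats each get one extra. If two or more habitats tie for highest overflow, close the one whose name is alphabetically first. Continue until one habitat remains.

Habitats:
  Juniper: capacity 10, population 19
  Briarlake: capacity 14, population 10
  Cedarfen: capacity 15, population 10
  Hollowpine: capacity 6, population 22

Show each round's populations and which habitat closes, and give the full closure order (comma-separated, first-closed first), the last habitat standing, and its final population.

Closure order: Hollowpine, Juniper, Briarlake
Last habitat: Cedarfen with 61 animals

Round 1: Briarlake=10 Cedarfen=10 Hollowpine=22 Juniper=19 → close Hollowpine (overflow 16)
  22÷3 = 7 each, +1 to first 1
Round 2: Briarlake=18 Cedarfen=17 Juniper=26 → close Juniper (overflow 16)
  26÷2 = 13 each, +1 to first 0
Round 3: Briarlake=31 Cedarfen=30 → close Briarlake (overflow 17)
  31÷1 = 31 each, +1 to first 0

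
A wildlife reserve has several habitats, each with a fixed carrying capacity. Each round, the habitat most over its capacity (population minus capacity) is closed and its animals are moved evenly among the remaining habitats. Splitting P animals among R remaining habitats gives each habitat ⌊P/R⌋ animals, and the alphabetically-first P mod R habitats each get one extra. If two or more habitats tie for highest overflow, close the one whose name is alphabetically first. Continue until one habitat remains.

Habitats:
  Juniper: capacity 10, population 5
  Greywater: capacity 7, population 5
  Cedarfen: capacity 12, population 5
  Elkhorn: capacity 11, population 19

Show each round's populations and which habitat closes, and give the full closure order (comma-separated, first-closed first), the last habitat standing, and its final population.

Closure order: Elkhorn, Greywater, Cedarfen
Last habitat: Juniper with 34 animals

Round 1: Cedarfen=5 Elkhorn=19 Greywater=5 Juniper=5 → close Elkhorn (overflow 8)
  19÷3 = 6 each, +1 to first 1
Round 2: Cedarfen=12 Greywater=11 Juniper=11 → close Greywater (overflow 4)
  11÷2 = 5 each, +1 to first 1
Round 3: Cedarfen=18 Juniper=16 → close Cedarfen (overflow 6)
  18÷1 = 18 each, +1 to first 0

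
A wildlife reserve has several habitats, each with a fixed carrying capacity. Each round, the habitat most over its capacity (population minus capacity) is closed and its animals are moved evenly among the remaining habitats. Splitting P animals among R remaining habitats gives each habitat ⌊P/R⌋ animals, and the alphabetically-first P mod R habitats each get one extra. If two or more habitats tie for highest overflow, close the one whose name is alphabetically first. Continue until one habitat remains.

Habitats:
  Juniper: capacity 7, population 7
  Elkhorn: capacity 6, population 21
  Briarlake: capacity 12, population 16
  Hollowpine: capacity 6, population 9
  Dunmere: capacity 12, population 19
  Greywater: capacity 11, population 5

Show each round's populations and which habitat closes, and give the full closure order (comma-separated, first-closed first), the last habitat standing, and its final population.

Round 1: Briarlake=16 Dunmere=19 Elkhorn=21 Greywater=5 Hollowpine=9 Juniper=7 → close Elkhorn (overflow 15)
  21÷5 = 4 each, +1 to first 1
Round 2: Briarlake=21 Dunmere=23 Greywater=9 Hollowpine=13 Juniper=11 → close Dunmere (overflow 11)
  23÷4 = 5 each, +1 to first 3
Round 3: Briarlake=27 Greywater=15 Hollowpine=19 Juniper=16 → close Briarlake (overflow 15)
  27÷3 = 9 each, +1 to first 0
Round 4: Greywater=24 Hollowpine=28 Juniper=25 → close Hollowpine (overflow 22)
  28÷2 = 14 each, +1 to first 0
Round 5: Greywater=38 Juniper=39 → close Juniper (overflow 32)
  39÷1 = 39 each, +1 to first 0

Closure order: Elkhorn, Dunmere, Briarlake, Hollowpine, Juniper
Last habitat: Greywater with 77 animals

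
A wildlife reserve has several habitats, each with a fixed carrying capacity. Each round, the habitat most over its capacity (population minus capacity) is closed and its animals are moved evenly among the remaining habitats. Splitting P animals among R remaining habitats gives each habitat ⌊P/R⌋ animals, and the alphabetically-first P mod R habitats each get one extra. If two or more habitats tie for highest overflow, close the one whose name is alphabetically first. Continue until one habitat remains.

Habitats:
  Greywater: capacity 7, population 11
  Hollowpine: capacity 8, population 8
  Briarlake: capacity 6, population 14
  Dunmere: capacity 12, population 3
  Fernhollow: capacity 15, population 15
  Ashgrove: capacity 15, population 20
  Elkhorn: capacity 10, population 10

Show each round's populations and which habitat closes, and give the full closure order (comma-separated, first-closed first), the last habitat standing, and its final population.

Closure order: Briarlake, Ashgrove, Greywater, Elkhorn, Fernhollow, Hollowpine
Last habitat: Dunmere with 81 animals

Round 1: Ashgrove=20 Briarlake=14 Dunmere=3 Elkhorn=10 Fernhollow=15 Greywater=11 Hollowpine=8 → close Briarlake (overflow 8)
  14÷6 = 2 each, +1 to first 2
Round 2: Ashgrove=23 Dunmere=6 Elkhorn=12 Fernhollow=17 Greywater=13 Hollowpine=10 → close Ashgrove (overflow 8)
  23÷5 = 4 each, +1 to first 3
Round 3: Dunmere=11 Elkhorn=17 Fernhollow=22 Greywater=17 Hollowpine=14 → close Greywater (overflow 10)
  17÷4 = 4 each, +1 to first 1
Round 4: Dunmere=16 Elkhorn=21 Fernhollow=26 Hollowpine=18 → close Elkhorn (overflow 11)
  21÷3 = 7 each, +1 to first 0
Round 5: Dunmere=23 Fernhollow=33 Hollowpine=25 → close Fernhollow (overflow 18)
  33÷2 = 16 each, +1 to first 1
Round 6: Dunmere=40 Hollowpine=41 → close Hollowpine (overflow 33)
  41÷1 = 41 each, +1 to first 0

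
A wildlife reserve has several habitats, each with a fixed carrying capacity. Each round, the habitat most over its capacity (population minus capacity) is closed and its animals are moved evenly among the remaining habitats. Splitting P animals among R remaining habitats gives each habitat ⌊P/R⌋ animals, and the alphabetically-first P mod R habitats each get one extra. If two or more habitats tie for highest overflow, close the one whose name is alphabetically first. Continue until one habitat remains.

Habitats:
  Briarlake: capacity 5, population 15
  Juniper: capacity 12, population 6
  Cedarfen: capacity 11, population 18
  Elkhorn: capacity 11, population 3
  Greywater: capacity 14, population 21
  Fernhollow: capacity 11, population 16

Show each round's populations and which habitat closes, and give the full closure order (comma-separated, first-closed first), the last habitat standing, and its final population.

Closure order: Briarlake, Cedarfen, Greywater, Fernhollow, Elkhorn
Last habitat: Juniper with 79 animals

Round 1: Briarlake=15 Cedarfen=18 Elkhorn=3 Fernhollow=16 Greywater=21 Juniper=6 → close Briarlake (overflow 10)
  15÷5 = 3 each, +1 to first 0
Round 2: Cedarfen=21 Elkhorn=6 Fernhollow=19 Greywater=24 Juniper=9 → close Cedarfen (overflow 10)
  21÷4 = 5 each, +1 to first 1
Round 3: Elkhorn=12 Fernhollow=24 Greywater=29 Juniper=14 → close Greywater (overflow 15)
  29÷3 = 9 each, +1 to first 2
Round 4: Elkhorn=22 Fernhollow=34 Juniper=23 → close Fernhollow (overflow 23)
  34÷2 = 17 each, +1 to first 0
Round 5: Elkhorn=39 Juniper=40 → close Elkhorn (overflow 28)
  39÷1 = 39 each, +1 to first 0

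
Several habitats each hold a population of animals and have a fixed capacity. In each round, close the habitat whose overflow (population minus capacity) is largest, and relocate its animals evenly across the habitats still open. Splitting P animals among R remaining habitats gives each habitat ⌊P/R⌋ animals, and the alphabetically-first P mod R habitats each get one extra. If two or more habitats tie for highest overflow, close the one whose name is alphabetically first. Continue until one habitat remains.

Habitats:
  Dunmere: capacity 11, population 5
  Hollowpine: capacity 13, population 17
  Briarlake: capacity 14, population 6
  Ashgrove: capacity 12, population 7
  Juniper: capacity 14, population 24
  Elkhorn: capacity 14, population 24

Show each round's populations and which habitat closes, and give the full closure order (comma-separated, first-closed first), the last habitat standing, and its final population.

Round 1: Ashgrove=7 Briarlake=6 Dunmere=5 Elkhorn=24 Hollowpine=17 Juniper=24 → close Elkhorn (overflow 10)
  24÷5 = 4 each, +1 to first 4
Round 2: Ashgrove=12 Briarlake=11 Dunmere=10 Hollowpine=22 Juniper=28 → close Juniper (overflow 14)
  28÷4 = 7 each, +1 to first 0
Round 3: Ashgrove=19 Briarlake=18 Dunmere=17 Hollowpine=29 → close Hollowpine (overflow 16)
  29÷3 = 9 each, +1 to first 2
Round 4: Ashgrove=29 Briarlake=28 Dunmere=26 → close Ashgrove (overflow 17)
  29÷2 = 14 each, +1 to first 1
Round 5: Briarlake=43 Dunmere=40 → close Briarlake (overflow 29)
  43÷1 = 43 each, +1 to first 0

Closure order: Elkhorn, Juniper, Hollowpine, Ashgrove, Briarlake
Last habitat: Dunmere with 83 animals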